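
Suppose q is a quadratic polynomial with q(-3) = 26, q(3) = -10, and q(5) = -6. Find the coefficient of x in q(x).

Write q(x) = ax^2 + bx + c. Substituting each data point gives a linear system:
  9a - 3b + c = 26
  9a + 3b + c = -10
  25a + 5b + c = -6
Solving the system yields a = 1, b = -6, c = -1.
So q(x) = x² - 6x - 1.
The coefficient of x is -6.

-6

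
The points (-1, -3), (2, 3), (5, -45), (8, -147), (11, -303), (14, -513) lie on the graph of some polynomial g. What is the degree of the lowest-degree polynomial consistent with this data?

2

Forward differences of the values at n = -1, 2, 5, 8, 11, 14:
  g  : -3  3  -45  -147  -303  -513
  Δ  : 6  -48  -102  -156  -210
  Δ^2: -54  -54  -54  -54
  Δ^3: 0  0  0
  Δ^4: 0  0
  Δ^5: 0
The second differences are constant (-54) and nonzero, while all higher differences vanish, so the minimal degree is 2.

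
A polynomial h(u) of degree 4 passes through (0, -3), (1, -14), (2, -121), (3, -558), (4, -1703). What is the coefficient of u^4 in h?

-6

Write h(u) = au^4 + bu^3 + cu^2 + du + e. Substituting each data point gives a linear system:
  e = -3
  a + b + c + d + e = -14
  16a + 8b + 4c + 2d + e = -121
  81a + 27b + 9c + 3d + e = -558
  256a + 64b + 16c + 4d + e = -1703
Solving the system yields a = -6, b = -3, c = 3, d = -5, e = -3.
So h(u) = -6u^4 - 3u^3 + 3u^2 - 5u - 3.
The leading coefficient is -6.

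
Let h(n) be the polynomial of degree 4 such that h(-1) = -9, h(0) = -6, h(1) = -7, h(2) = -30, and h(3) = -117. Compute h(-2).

-22

Write h(n) = an^4 + bn^3 + cn^2 + dn + e. Substituting each data point gives a linear system:
  a - b + c - d + e = -9
  e = -6
  a + b + c + d + e = -7
  16a + 8b + 4c + 2d + e = -30
  81a + 27b + 9c + 3d + e = -117
Solving the system yields a = -1, b = -1, c = -1, d = 2, e = -6.
So h(n) = -n^4 - n^3 - n^2 + 2n - 6.
Then h(-2) = -22.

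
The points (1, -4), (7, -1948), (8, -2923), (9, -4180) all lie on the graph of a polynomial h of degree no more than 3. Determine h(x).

Using the Lagrange interpolation formula with nodes 1, 7, 8, 9:
  L_0(x) = (x - 7)(x - 8)(x - 9) / -336
  L_1(x) = (x - 1)(x - 8)(x - 9) / 12
  L_2(x) = (x - 1)(x - 7)(x - 9) / -7
  L_3(x) = (x - 1)(x - 7)(x - 8) / 16
Then h(x) = -4·L_0(x) - 1948·L_1(x) - 2923·L_2(x) - 4180·L_3(x).
Expanding and collecting terms gives h(x) = -6x³ + 3x² - 6x + 5.
Check: h(9) = -4180. ✓

h(x) = -6x^3 + 3x^2 - 6x + 5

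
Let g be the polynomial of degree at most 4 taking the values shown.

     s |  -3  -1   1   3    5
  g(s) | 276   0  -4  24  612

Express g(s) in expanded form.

g(s) = 2s^4 - 5s^3 - s^2 + 3s - 3

Using the Lagrange interpolation formula with nodes -3, -1, 1, 3, 5:
  L_0(s) = (s + 1)(s - 1)(s - 3)(s - 5) / 384
  L_1(s) = (s + 3)(s - 1)(s - 3)(s - 5) / -96
  L_2(s) = (s + 3)(s + 1)(s - 3)(s - 5) / 64
  L_3(s) = (s + 3)(s + 1)(s - 1)(s - 5) / -96
  L_4(s) = (s + 3)(s + 1)(s - 1)(s - 3) / 384
Then g(s) = 276·L_0(s) + 0·L_1(s) - 4·L_2(s) + 24·L_3(s) + 612·L_4(s).
Expanding and collecting terms gives g(s) = 2s^4 - 5s^3 - s^2 + 3s - 3.
Check: g(-1) = 0. ✓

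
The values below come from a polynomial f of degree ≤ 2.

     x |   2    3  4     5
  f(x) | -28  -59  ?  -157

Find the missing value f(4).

-102

The 3 known points determine the degree-2 polynomial uniquely.
Write f(x) = ax^2 + bx + c. Substituting each data point gives a linear system:
  4a + 2b + c = -28
  9a + 3b + c = -59
  25a + 5b + c = -157
Solving the system yields a = -6, b = -1, c = -2.
So f(x) = -6x^2 - x - 2.
Then f(4) = -102.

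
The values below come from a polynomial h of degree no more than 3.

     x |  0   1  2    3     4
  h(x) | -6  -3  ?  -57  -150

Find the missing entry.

-14

The 4 known points determine the degree-3 polynomial uniquely.
Write h(x) = ax^3 + bx^2 + cx + d. Substituting each data point gives a linear system:
  d = -6
  a + b + c + d = -3
  27a + 9b + 3c + d = -57
  64a + 16b + 4c + d = -150
Solving the system yields a = -3, b = 2, c = 4, d = -6.
So h(x) = -3x^3 + 2x^2 + 4x - 6.
Then h(2) = -14.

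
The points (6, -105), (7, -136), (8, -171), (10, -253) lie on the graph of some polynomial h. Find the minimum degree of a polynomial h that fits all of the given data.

2

Divided differences on the nodes 6, 7, 8, 10:
  order 0: -105  -136  -171  -253
  order 1: -31  -35  -41
  order 2: -2  -2
  order 3: 0
The order-2 divided differences are all -2 (nonzero) and every higher order vanishes, so the data lies on a polynomial of degree exactly 2.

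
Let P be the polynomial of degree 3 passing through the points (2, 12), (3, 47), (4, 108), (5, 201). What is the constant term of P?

Write P(t) = at^3 + bt^2 + ct + d. Substituting each data point gives a linear system:
  8a + 4b + 2c + d = 12
  27a + 9b + 3c + d = 47
  64a + 16b + 4c + d = 108
  125a + 25b + 5c + d = 201
Solving the system yields a = 1, b = 4, c = -4, d = -4.
So P(t) = t^3 + 4t^2 - 4t - 4.
The constant term is -4.

-4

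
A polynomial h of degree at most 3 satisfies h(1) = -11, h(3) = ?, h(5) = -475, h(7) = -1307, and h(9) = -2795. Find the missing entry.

-107

The 4 known points determine the degree-3 polynomial uniquely.
Write h(t) = at^3 + bt^2 + ct + d. Substituting each data point gives a linear system:
  a + b + c + d = -11
  125a + 25b + 5c + d = -475
  343a + 49b + 7c + d = -1307
  729a + 81b + 9c + d = -2795
Solving the system yields a = -4, b = 2, c = -4, d = -5.
So h(t) = -4t^3 + 2t^2 - 4t - 5.
Then h(3) = -107.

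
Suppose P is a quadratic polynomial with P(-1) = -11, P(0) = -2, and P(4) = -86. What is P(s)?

P(s) = -6s^2 + 3s - 2

Write P(s) = as^2 + bs + c. Substituting each data point gives a linear system:
  a - b + c = -11
  c = -2
  16a + 4b + c = -86
Solving the system yields a = -6, b = 3, c = -2.
So P(s) = -6s^2 + 3s - 2.
Check: P(-1) = -11. ✓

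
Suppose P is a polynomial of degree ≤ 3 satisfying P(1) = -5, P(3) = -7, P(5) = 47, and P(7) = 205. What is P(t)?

P(t) = t^3 - 2t^2 - 6t + 2

Using the Lagrange interpolation formula with nodes 1, 3, 5, 7:
  L_0(t) = (t - 3)(t - 5)(t - 7) / -48
  L_1(t) = (t - 1)(t - 5)(t - 7) / 16
  L_2(t) = (t - 1)(t - 3)(t - 7) / -16
  L_3(t) = (t - 1)(t - 3)(t - 5) / 48
Then P(t) = -5·L_0(t) - 7·L_1(t) + 47·L_2(t) + 205·L_3(t).
Expanding and collecting terms gives P(t) = t^3 - 2t^2 - 6t + 2.
Check: P(5) = 47. ✓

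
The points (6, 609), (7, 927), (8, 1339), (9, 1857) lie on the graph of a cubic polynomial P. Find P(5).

Using the Lagrange interpolation formula with nodes 6, 7, 8, 9:
  L_0(x) = (x - 7)(x - 8)(x - 9) / -6
  L_1(x) = (x - 6)(x - 8)(x - 9) / 2
  L_2(x) = (x - 6)(x - 7)(x - 9) / -2
  L_3(x) = (x - 6)(x - 7)(x - 8) / 6
Then P(x) = 609·L_0(x) + 927·L_1(x) + 1339·L_2(x) + 1857·L_3(x).
Expanding and collecting terms gives P(x) = 2x³ + 5x² - x + 3.
Evaluating at x = 5: P(5) = 373.

373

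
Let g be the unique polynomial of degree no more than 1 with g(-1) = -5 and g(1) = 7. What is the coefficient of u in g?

6

Write g(u) = au + b. Substituting each data point gives a linear system:
  -a + b = -5
  a + b = 7
Solving the system yields a = 6, b = 1.
So g(u) = 6u + 1.
The leading coefficient is 6.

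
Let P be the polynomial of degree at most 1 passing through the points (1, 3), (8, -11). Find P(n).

P(n) = -2n + 5

Write P(n) = an + b. Substituting each data point gives a linear system:
  a + b = 3
  8a + b = -11
Solving the system yields a = -2, b = 5.
So P(n) = -2n + 5.
Check: P(8) = -11. ✓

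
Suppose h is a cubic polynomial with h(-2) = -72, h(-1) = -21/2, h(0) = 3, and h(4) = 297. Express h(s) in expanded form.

h(s) = 6s^3 - 6s^2 + (3/2)s + 3

Write h(s) = as^3 + bs^2 + cs + d. Substituting each data point gives a linear system:
  -8a + 4b - 2c + d = -72
  -a + b - c + d = -21/2
  d = 3
  64a + 16b + 4c + d = 297
Solving the system yields a = 6, b = -6, c = 3/2, d = 3.
So h(s) = 6s^3 - 6s^2 + (3/2)s + 3.
Check: h(-1) = -21/2. ✓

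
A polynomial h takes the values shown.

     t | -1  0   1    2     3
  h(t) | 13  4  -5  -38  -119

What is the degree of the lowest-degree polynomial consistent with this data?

Forward differences of the values at t = -1, 0, 1, 2, 3:
  h  : 13  4  -5  -38  -119
  Δ  : -9  -9  -33  -81
  Δ^2: 0  -24  -48
  Δ^3: -24  -24
  Δ^4: 0
The third differences are constant (-24) and nonzero, while all higher differences vanish, so the minimal degree is 3.

3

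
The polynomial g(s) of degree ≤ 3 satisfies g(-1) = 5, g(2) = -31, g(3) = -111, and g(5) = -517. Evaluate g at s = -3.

99

Using the Lagrange interpolation formula with nodes -1, 2, 3, 5:
  L_0(s) = (s - 2)(s - 3)(s - 5) / -72
  L_1(s) = (s + 1)(s - 3)(s - 5) / 9
  L_2(s) = (s + 1)(s - 2)(s - 5) / -8
  L_3(s) = (s + 1)(s - 2)(s - 3) / 36
Then g(s) = 5·L_0(s) - 31·L_1(s) - 111·L_2(s) - 517·L_3(s).
Expanding and collecting terms gives g(s) = -4s^3 - s^2 + s + 3.
Evaluating at s = -3: g(-3) = 99.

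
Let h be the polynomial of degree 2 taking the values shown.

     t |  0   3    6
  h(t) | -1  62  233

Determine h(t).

h(t) = 6t^2 + 3t - 1

Write h(t) = at^2 + bt + c. Substituting each data point gives a linear system:
  c = -1
  9a + 3b + c = 62
  36a + 6b + c = 233
Solving the system yields a = 6, b = 3, c = -1.
So h(t) = 6t^2 + 3t - 1.
Check: h(0) = -1. ✓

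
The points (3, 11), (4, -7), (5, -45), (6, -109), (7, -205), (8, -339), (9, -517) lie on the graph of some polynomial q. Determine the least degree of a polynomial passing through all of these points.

Forward differences of the values at s = 3, 4, 5, 6, 7, 8, 9:
  q  : 11  -7  -45  -109  -205  -339  -517
  Δ  : -18  -38  -64  -96  -134  -178
  Δ^2: -20  -26  -32  -38  -44
  Δ^3: -6  -6  -6  -6
  Δ^4: 0  0  0
  Δ^5: 0  0
  Δ^6: 0
The third differences are constant (-6) and nonzero, while all higher differences vanish, so the minimal degree is 3.

3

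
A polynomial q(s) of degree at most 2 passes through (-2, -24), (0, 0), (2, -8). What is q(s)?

q(s) = -4s^2 + 4s

Using the Lagrange interpolation formula with nodes -2, 0, 2:
  L_0(s) = s(s - 2) / 8
  L_1(s) = (s + 2)(s - 2) / -4
  L_2(s) = (s + 2)s / 8
Then q(s) = -24·L_0(s) + 0·L_1(s) - 8·L_2(s).
Expanding and collecting terms gives q(s) = -4s^2 + 4s.
Check: q(2) = -8. ✓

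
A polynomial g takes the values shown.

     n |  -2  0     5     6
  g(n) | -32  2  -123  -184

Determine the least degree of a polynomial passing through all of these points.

Divided differences on the nodes -2, 0, 5, 6:
  order 0: -32  2  -123  -184
  order 1: 17  -25  -61
  order 2: -6  -6
  order 3: 0
The order-2 divided differences are all -6 (nonzero) and every higher order vanishes, so the data lies on a polynomial of degree exactly 2.

2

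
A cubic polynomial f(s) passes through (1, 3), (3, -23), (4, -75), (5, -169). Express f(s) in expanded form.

Write f(s) = as^3 + bs^2 + cs + d. Substituting each data point gives a linear system:
  a + b + c + d = 3
  27a + 9b + 3c + d = -23
  64a + 16b + 4c + d = -75
  125a + 25b + 5c + d = -169
Solving the system yields a = -2, b = 3, c = 1, d = 1.
So f(s) = -2s^3 + 3s^2 + s + 1.
Check: f(1) = 3. ✓

f(s) = -2s^3 + 3s^2 + s + 1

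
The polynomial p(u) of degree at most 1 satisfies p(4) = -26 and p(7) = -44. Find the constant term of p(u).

Write p(u) = au + b. Substituting each data point gives a linear system:
  4a + b = -26
  7a + b = -44
Solving the system yields a = -6, b = -2.
So p(u) = -6u - 2.
The constant term is -2.

-2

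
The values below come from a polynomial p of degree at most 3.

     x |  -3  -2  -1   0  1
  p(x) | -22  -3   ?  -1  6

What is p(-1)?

0

On equispaced nodes a degree-3 polynomial has vanishing fourth forward difference, so
  p(-3) - 4·p(-2) + 6·p(-1) - 4·p(0) + p(1) = 0.
Substituting the known values and solving for p(-1):
  6·p(-1) = 0
  p(-1) = 0.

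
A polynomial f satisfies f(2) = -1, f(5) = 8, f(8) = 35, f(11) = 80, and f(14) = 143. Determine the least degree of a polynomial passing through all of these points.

2

Forward differences of the values at x = 2, 5, 8, 11, 14:
  f  : -1  8  35  80  143
  Δ  : 9  27  45  63
  Δ^2: 18  18  18
  Δ^3: 0  0
  Δ^4: 0
The second differences are constant (18) and nonzero, while all higher differences vanish, so the minimal degree is 2.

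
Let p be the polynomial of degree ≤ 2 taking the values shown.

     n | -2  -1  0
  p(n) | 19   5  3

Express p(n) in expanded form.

Using the Lagrange interpolation formula with nodes -2, -1, 0:
  L_0(n) = (n + 1)n / 2
  L_1(n) = (n + 2)n / -1
  L_2(n) = (n + 2)(n + 1) / 2
Then p(n) = 19·L_0(n) + 5·L_1(n) + 3·L_2(n).
Expanding and collecting terms gives p(n) = 6n^2 + 4n + 3.
Check: p(-2) = 19. ✓

p(n) = 6n^2 + 4n + 3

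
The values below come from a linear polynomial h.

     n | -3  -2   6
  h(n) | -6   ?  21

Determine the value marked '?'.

The 2 known points determine the degree-1 polynomial uniquely.
Write h(n) = an + b. Substituting each data point gives a linear system:
  -3a + b = -6
  6a + b = 21
Solving the system yields a = 3, b = 3.
So h(n) = 3n + 3.
Then h(-2) = -3.

-3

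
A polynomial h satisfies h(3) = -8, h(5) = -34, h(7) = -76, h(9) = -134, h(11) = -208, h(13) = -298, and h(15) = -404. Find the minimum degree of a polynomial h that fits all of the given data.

Forward differences of the values at n = 3, 5, 7, 9, 11, 13, 15:
  h  : -8  -34  -76  -134  -208  -298  -404
  Δ  : -26  -42  -58  -74  -90  -106
  Δ^2: -16  -16  -16  -16  -16
  Δ^3: 0  0  0  0
  Δ^4: 0  0  0
  Δ^5: 0  0
  Δ^6: 0
The second differences are constant (-16) and nonzero, while all higher differences vanish, so the minimal degree is 2.

2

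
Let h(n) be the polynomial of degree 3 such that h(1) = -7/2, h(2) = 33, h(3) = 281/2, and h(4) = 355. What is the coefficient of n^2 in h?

-1/2

Write h(n) = an^3 + bn^2 + cn + d. Substituting each data point gives a linear system:
  a + b + c + d = -7/2
  8a + 4b + 2c + d = 33
  27a + 9b + 3c + d = 281/2
  64a + 16b + 4c + d = 355
Solving the system yields a = 6, b = -1/2, c = -4, d = -5.
So h(n) = 6n^3 - (1/2)n^2 - 4n - 5.
The coefficient of n^2 is -1/2.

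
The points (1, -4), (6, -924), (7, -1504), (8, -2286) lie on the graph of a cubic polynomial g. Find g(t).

g(t) = -5t^3 + 4t^2 + 3t - 6

Using the Lagrange interpolation formula with nodes 1, 6, 7, 8:
  L_0(t) = (t - 6)(t - 7)(t - 8) / -210
  L_1(t) = (t - 1)(t - 7)(t - 8) / 10
  L_2(t) = (t - 1)(t - 6)(t - 8) / -6
  L_3(t) = (t - 1)(t - 6)(t - 7) / 14
Then g(t) = -4·L_0(t) - 924·L_1(t) - 1504·L_2(t) - 2286·L_3(t).
Expanding and collecting terms gives g(t) = -5t^3 + 4t^2 + 3t - 6.
Check: g(6) = -924. ✓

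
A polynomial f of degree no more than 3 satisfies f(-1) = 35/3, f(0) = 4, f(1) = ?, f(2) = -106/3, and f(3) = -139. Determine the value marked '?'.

The 4 known points determine the degree-3 polynomial uniquely.
Write f(s) = as^3 + bs^2 + cs + d. Substituting each data point gives a linear system:
  -a + b - c + d = 35/3
  d = 4
  8a + 4b + 2c + d = -106/3
  27a + 9b + 3c + d = -139
Solving the system yields a = -6, b = 2, c = 1/3, d = 4.
So f(s) = -6s^3 + 2s^2 + (1/3)s + 4.
Then f(1) = 1/3.

1/3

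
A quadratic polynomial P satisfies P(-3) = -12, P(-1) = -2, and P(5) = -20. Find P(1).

Write P(x) = ax^2 + bx + c. Substituting each data point gives a linear system:
  9a - 3b + c = -12
  a - b + c = -2
  25a + 5b + c = -20
Solving the system yields a = -1, b = 1, c = 0.
So P(x) = -x² + x.
Then P(1) = 0.

0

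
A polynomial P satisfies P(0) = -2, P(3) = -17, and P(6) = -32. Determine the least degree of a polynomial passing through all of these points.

Forward differences of the values at x = 0, 3, 6:
  P  : -2  -17  -32
  Δ  : -15  -15
  Δ^2: 0
The first differences are constant (-15) and nonzero, while all higher differences vanish, so the minimal degree is 1.

1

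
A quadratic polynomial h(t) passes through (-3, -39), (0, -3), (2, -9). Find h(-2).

Write h(t) = at^2 + bt + c. Substituting each data point gives a linear system:
  9a - 3b + c = -39
  c = -3
  4a + 2b + c = -9
Solving the system yields a = -3, b = 3, c = -3.
So h(t) = -3t^2 + 3t - 3.
Then h(-2) = -21.

-21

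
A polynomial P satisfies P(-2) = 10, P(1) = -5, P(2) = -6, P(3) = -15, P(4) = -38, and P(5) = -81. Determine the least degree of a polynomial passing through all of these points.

Divided differences on the nodes -2, 1, 2, 3, 4, 5:
  order 0: 10  -5  -6  -15  -38  -81
  order 1: -5  -1  -9  -23  -43
  order 2: 1  -4  -7  -10
  order 3: -1  -1  -1
  order 4: 0  0
  order 5: 0
The order-3 divided differences are all -1 (nonzero) and every higher order vanishes, so the data lies on a polynomial of degree exactly 3.

3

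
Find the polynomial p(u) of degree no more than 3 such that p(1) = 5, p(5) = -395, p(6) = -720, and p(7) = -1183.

p(u) = -4u^3 + 3u^2 + 6u

Using the Lagrange interpolation formula with nodes 1, 5, 6, 7:
  L_0(u) = (u - 5)(u - 6)(u - 7) / -120
  L_1(u) = (u - 1)(u - 6)(u - 7) / 8
  L_2(u) = (u - 1)(u - 5)(u - 7) / -5
  L_3(u) = (u - 1)(u - 5)(u - 6) / 12
Then p(u) = 5·L_0(u) - 395·L_1(u) - 720·L_2(u) - 1183·L_3(u).
Expanding and collecting terms gives p(u) = -4u^3 + 3u^2 + 6u.
Check: p(1) = 5. ✓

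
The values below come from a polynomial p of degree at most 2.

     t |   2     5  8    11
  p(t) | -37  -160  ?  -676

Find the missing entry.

-373

On equispaced nodes a degree-2 polynomial has vanishing third forward difference, so
  - p(2) + 3·p(5) - 3·p(8) + p(11) = 0.
Substituting the known values and solving for p(8):
  -3·p(8) = 1119
  p(8) = -373.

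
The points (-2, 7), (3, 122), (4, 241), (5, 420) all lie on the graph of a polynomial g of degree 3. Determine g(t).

g(t) = 2t^3 + 6t^2 + 3t + 5

Write g(t) = at^3 + bt^2 + ct + d. Substituting each data point gives a linear system:
  -8a + 4b - 2c + d = 7
  27a + 9b + 3c + d = 122
  64a + 16b + 4c + d = 241
  125a + 25b + 5c + d = 420
Solving the system yields a = 2, b = 6, c = 3, d = 5.
So g(t) = 2t³ + 6t² + 3t + 5.
Check: g(5) = 420. ✓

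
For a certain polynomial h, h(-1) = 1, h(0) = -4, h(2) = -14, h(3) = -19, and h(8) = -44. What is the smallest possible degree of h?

Divided differences on the nodes -1, 0, 2, 3, 8:
  order 0: 1  -4  -14  -19  -44
  order 1: -5  -5  -5  -5
  order 2: 0  0  0
  order 3: 0  0
  order 4: 0
The order-1 divided differences are all -5 (nonzero) and every higher order vanishes, so the data lies on a polynomial of degree exactly 1.

1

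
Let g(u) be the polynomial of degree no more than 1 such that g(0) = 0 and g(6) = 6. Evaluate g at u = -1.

Using the Lagrange interpolation formula with nodes 0, 6:
  L_0(u) = (u - 6) / -6
  L_1(u) = u / 6
Then g(u) = 0·L_0(u) + 6·L_1(u).
Expanding and collecting terms gives g(u) = u.
Evaluating at u = -1: g(-1) = -1.

-1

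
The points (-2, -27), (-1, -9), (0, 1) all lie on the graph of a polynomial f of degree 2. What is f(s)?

Write f(s) = as^2 + bs + c. Substituting each data point gives a linear system:
  4a - 2b + c = -27
  a - b + c = -9
  c = 1
Solving the system yields a = -4, b = 6, c = 1.
So f(s) = -4s² + 6s + 1.
Check: f(-1) = -9. ✓

f(s) = -4s^2 + 6s + 1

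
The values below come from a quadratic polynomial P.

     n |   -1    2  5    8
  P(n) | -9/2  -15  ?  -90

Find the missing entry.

-87/2

On equispaced nodes a degree-2 polynomial has vanishing third forward difference, so
  - P(-1) + 3·P(2) - 3·P(5) + P(8) = 0.
Substituting the known values and solving for P(5):
  -3·P(5) = 261/2
  P(5) = -87/2.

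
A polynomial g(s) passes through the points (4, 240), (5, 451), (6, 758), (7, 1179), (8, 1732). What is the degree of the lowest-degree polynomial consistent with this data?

3

Forward differences of the values at s = 4, 5, 6, 7, 8:
  g  : 240  451  758  1179  1732
  Δ  : 211  307  421  553
  Δ^2: 96  114  132
  Δ^3: 18  18
  Δ^4: 0
The third differences are constant (18) and nonzero, while all higher differences vanish, so the minimal degree is 3.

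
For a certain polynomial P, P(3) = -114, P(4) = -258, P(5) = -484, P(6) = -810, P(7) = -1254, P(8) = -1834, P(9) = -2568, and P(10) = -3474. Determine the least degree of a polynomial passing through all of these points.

Forward differences of the values at n = 3, 4, 5, 6, 7, 8, 9, 10:
  P  : -114  -258  -484  -810  -1254  -1834  -2568  -3474
  Δ  : -144  -226  -326  -444  -580  -734  -906
  Δ^2: -82  -100  -118  -136  -154  -172
  Δ^3: -18  -18  -18  -18  -18
  Δ^4: 0  0  0  0
  Δ^5: 0  0  0
  Δ^6: 0  0
  Δ^7: 0
The third differences are constant (-18) and nonzero, while all higher differences vanish, so the minimal degree is 3.

3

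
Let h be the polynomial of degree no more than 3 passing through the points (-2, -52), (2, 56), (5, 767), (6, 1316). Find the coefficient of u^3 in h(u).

6

Write h(u) = au^3 + bu^2 + cu + d. Substituting each data point gives a linear system:
  -8a + 4b - 2c + d = -52
  8a + 4b + 2c + d = 56
  125a + 25b + 5c + d = 767
  216a + 36b + 6c + d = 1316
Solving the system yields a = 6, b = 0, c = 3, d = 2.
So h(u) = 6u^3 + 3u + 2.
The leading coefficient is 6.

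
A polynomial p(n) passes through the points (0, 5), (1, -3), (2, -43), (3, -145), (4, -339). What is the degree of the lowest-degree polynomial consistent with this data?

3

Forward differences of the values at n = 0, 1, 2, 3, 4:
  p  : 5  -3  -43  -145  -339
  Δ  : -8  -40  -102  -194
  Δ^2: -32  -62  -92
  Δ^3: -30  -30
  Δ^4: 0
The third differences are constant (-30) and nonzero, while all higher differences vanish, so the minimal degree is 3.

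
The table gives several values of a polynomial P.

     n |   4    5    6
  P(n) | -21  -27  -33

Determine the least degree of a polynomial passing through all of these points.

Forward differences of the values at n = 4, 5, 6:
  P  : -21  -27  -33
  Δ  : -6  -6
  Δ^2: 0
The first differences are constant (-6) and nonzero, while all higher differences vanish, so the minimal degree is 1.

1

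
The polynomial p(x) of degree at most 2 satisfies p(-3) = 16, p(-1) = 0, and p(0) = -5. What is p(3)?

-8

Write p(x) = ax^2 + bx + c. Substituting each data point gives a linear system:
  9a - 3b + c = 16
  a - b + c = 0
  c = -5
Solving the system yields a = 1, b = -4, c = -5.
So p(x) = x^2 - 4x - 5.
Then p(3) = -8.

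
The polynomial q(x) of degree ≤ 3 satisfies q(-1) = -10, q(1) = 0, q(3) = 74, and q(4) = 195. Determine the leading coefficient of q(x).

Write q(x) = ax^3 + bx^2 + cx + d. Substituting each data point gives a linear system:
  -a + b - c + d = -10
  a + b + c + d = 0
  27a + 9b + 3c + d = 74
  64a + 16b + 4c + d = 195
Solving the system yields a = 4, b = -4, c = 1, d = -1.
So q(x) = 4x^3 - 4x^2 + x - 1.
The leading coefficient is 4.

4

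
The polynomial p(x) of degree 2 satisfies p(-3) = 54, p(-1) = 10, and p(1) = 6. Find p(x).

p(x) = 5x^2 - 2x + 3

Write p(x) = ax^2 + bx + c. Substituting each data point gives a linear system:
  9a - 3b + c = 54
  a - b + c = 10
  a + b + c = 6
Solving the system yields a = 5, b = -2, c = 3.
So p(x) = 5x^2 - 2x + 3.
Check: p(-1) = 10. ✓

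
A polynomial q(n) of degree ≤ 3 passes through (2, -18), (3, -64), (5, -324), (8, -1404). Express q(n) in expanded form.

Write q(n) = an^3 + bn^2 + cn + d. Substituting each data point gives a linear system:
  8a + 4b + 2c + d = -18
  27a + 9b + 3c + d = -64
  125a + 25b + 5c + d = -324
  512a + 64b + 8c + d = -1404
Solving the system yields a = -3, b = 2, c = 1, d = -4.
So q(n) = -3n^3 + 2n^2 + n - 4.
Check: q(5) = -324. ✓

q(n) = -3n^3 + 2n^2 + n - 4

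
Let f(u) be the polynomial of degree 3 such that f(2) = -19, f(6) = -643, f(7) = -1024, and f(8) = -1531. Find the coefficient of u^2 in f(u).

Write f(u) = au^3 + bu^2 + cu + d. Substituting each data point gives a linear system:
  8a + 4b + 2c + d = -19
  216a + 36b + 6c + d = -643
  343a + 49b + 7c + d = -1024
  512a + 64b + 8c + d = -1531
Solving the system yields a = -3, b = 0, c = 0, d = 5.
So f(u) = -3u^3 + 5.
The coefficient of u^2 is 0.

0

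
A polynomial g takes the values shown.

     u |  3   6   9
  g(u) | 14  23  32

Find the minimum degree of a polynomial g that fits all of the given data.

1

Forward differences of the values at u = 3, 6, 9:
  g  : 14  23  32
  Δ  : 9  9
  Δ^2: 0
The first differences are constant (9) and nonzero, while all higher differences vanish, so the minimal degree is 1.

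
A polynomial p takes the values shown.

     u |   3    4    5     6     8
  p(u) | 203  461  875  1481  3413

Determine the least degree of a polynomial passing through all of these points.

3

Divided differences on the nodes 3, 4, 5, 6, 8:
  order 0: 203  461  875  1481  3413
  order 1: 258  414  606  966
  order 2: 78  96  120
  order 3: 6  6
  order 4: 0
The order-3 divided differences are all 6 (nonzero) and every higher order vanishes, so the data lies on a polynomial of degree exactly 3.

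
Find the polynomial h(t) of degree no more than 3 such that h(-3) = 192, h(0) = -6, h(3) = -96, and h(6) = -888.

Write h(t) = at^3 + bt^2 + ct + d. Substituting each data point gives a linear system:
  -27a + 9b - 3c + d = 192
  d = -6
  27a + 9b + 3c + d = -96
  216a + 36b + 6c + d = -888
Solving the system yields a = -5, b = 6, c = -3, d = -6.
So h(t) = -5t^3 + 6t^2 - 3t - 6.
Check: h(6) = -888. ✓

h(t) = -5t^3 + 6t^2 - 3t - 6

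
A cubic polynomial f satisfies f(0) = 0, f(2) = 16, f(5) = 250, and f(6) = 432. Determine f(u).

Using the Lagrange interpolation formula with nodes 0, 2, 5, 6:
  L_0(u) = (u - 2)(u - 5)(u - 6) / -60
  L_1(u) = u(u - 5)(u - 6) / 24
  L_2(u) = u(u - 2)(u - 6) / -15
  L_3(u) = u(u - 2)(u - 5) / 24
Then f(u) = 0·L_0(u) + 16·L_1(u) + 250·L_2(u) + 432·L_3(u).
Expanding and collecting terms gives f(u) = 2u³.
Check: f(2) = 16. ✓

f(u) = 2u^3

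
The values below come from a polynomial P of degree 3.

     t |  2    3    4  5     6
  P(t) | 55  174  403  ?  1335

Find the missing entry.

778

On equispaced nodes a degree-3 polynomial has vanishing fourth forward difference, so
  P(2) - 4·P(3) + 6·P(4) - 4·P(5) + P(6) = 0.
Substituting the known values and solving for P(5):
  -4·P(5) = -3112
  P(5) = 778.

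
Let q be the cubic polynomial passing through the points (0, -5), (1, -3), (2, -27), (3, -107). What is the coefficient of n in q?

5

Write q(n) = an^3 + bn^2 + cn + d. Substituting each data point gives a linear system:
  d = -5
  a + b + c + d = -3
  8a + 4b + 2c + d = -27
  27a + 9b + 3c + d = -107
Solving the system yields a = -5, b = 2, c = 5, d = -5.
So q(n) = -5n^3 + 2n^2 + 5n - 5.
The coefficient of n is 5.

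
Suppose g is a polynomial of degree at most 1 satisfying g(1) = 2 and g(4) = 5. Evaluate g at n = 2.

3

Using the Lagrange interpolation formula with nodes 1, 4:
  L_0(n) = (n - 4) / -3
  L_1(n) = (n - 1) / 3
Then g(n) = 2·L_0(n) + 5·L_1(n).
Expanding and collecting terms gives g(n) = n + 1.
Evaluating at n = 2: g(2) = 3.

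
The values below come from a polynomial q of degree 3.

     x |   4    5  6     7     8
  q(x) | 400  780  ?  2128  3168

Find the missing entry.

On equispaced nodes a degree-3 polynomial has vanishing fourth forward difference, so
  q(4) - 4·q(5) + 6·q(6) - 4·q(7) + q(8) = 0.
Substituting the known values and solving for q(6):
  6·q(6) = 8064
  q(6) = 1344.

1344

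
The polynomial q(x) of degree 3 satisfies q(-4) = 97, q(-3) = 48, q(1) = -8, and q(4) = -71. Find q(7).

Write q(x) = ax^3 + bx^2 + cx + d. Substituting each data point gives a linear system:
  -64a + 16b - 4c + d = 97
  -27a + 9b - 3c + d = 48
  a + b + c + d = -8
  64a + 16b + 4c + d = -71
Solving the system yields a = -1, b = 1, c = -5, d = -3.
So q(x) = -x^3 + x^2 - 5x - 3.
Then q(7) = -332.

-332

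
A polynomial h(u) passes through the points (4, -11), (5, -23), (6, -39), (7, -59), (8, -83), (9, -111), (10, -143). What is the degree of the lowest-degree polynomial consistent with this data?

2

Forward differences of the values at u = 4, 5, 6, 7, 8, 9, 10:
  h  : -11  -23  -39  -59  -83  -111  -143
  Δ  : -12  -16  -20  -24  -28  -32
  Δ^2: -4  -4  -4  -4  -4
  Δ^3: 0  0  0  0
  Δ^4: 0  0  0
  Δ^5: 0  0
  Δ^6: 0
The second differences are constant (-4) and nonzero, while all higher differences vanish, so the minimal degree is 2.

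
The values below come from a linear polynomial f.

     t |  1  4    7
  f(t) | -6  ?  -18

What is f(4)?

On equispaced nodes a degree-1 polynomial has vanishing second forward difference, so
  f(1) - 2·f(4) + f(7) = 0.
Substituting the known values and solving for f(4):
  -2·f(4) = 24
  f(4) = -12.

-12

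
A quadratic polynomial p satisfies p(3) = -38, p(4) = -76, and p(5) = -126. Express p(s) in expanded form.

p(s) = -6s^2 + 4s + 4

Using the Lagrange interpolation formula with nodes 3, 4, 5:
  L_0(s) = (s - 4)(s - 5) / 2
  L_1(s) = (s - 3)(s - 5) / -1
  L_2(s) = (s - 3)(s - 4) / 2
Then p(s) = -38·L_0(s) - 76·L_1(s) - 126·L_2(s).
Expanding and collecting terms gives p(s) = -6s^2 + 4s + 4.
Check: p(3) = -38. ✓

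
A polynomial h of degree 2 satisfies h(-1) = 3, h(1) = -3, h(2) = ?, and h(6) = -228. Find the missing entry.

The 3 known points determine the degree-2 polynomial uniquely.
Write h(x) = ax^2 + bx + c. Substituting each data point gives a linear system:
  a - b + c = 3
  a + b + c = -3
  36a + 6b + c = -228
Solving the system yields a = -6, b = -3, c = 6.
So h(x) = -6x^2 - 3x + 6.
Then h(2) = -24.

-24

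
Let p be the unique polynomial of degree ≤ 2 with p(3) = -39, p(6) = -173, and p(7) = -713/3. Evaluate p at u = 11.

-1789/3

Using the Lagrange interpolation formula with nodes 3, 6, 7:
  L_0(u) = (u - 6)(u - 7) / 12
  L_1(u) = (u - 3)(u - 7) / -3
  L_2(u) = (u - 3)(u - 6) / 4
Then p(u) = -39·L_0(u) - 173·L_1(u) - 713/3·L_2(u).
Expanding and collecting terms gives p(u) = -5u^2 + (1/3)u + 5.
Evaluating at u = 11: p(11) = -1789/3.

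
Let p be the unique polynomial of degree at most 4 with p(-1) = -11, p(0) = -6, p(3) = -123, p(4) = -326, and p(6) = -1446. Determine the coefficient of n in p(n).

Write p(n) = an^4 + bn^3 + cn^2 + dn + e. Substituting each data point gives a linear system:
  a - b + c - d + e = -11
  e = -6
  81a + 27b + 9c + 3d + e = -123
  256a + 64b + 16c + 4d + e = -326
  1296a + 216b + 36c + 6d + e = -1446
Solving the system yields a = -1, b = 0, c = -4, d = 0, e = -6.
So p(n) = -n^4 - 4n^2 - 6.
The coefficient of n is 0.

0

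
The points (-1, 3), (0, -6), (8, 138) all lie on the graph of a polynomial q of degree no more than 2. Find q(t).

q(t) = 3t^2 - 6t - 6

Using the Lagrange interpolation formula with nodes -1, 0, 8:
  L_0(t) = t(t - 8) / 9
  L_1(t) = (t + 1)(t - 8) / -8
  L_2(t) = (t + 1)t / 72
Then q(t) = 3·L_0(t) - 6·L_1(t) + 138·L_2(t).
Expanding and collecting terms gives q(t) = 3t² - 6t - 6.
Check: q(8) = 138. ✓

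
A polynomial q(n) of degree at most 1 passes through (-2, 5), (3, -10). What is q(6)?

Write q(n) = an + b. Substituting each data point gives a linear system:
  -2a + b = 5
  3a + b = -10
Solving the system yields a = -3, b = -1.
So q(n) = -3n - 1.
Then q(6) = -19.

-19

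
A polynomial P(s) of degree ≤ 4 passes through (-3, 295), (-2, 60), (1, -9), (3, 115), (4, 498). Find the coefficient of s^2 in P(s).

-4

Write P(s) = as^4 + bs^3 + cs^2 + ds + e. Substituting each data point gives a linear system:
  81a - 27b + 9c - 3d + e = 295
  16a - 8b + 4c - 2d + e = 60
  a + b + c + d + e = -9
  81a + 27b + 9c + 3d + e = 115
  256a + 64b + 16c + 4d + e = 498
Solving the system yields a = 3, b = -3, c = -4, d = -3, e = -2.
So P(s) = 3s^4 - 3s^3 - 4s^2 - 3s - 2.
The coefficient of s^2 is -4.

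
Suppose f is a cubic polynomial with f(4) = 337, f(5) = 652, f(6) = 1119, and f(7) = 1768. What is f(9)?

3732

Forward differences of the values at x = 4, 5, 6, 7:
  f  : 337  652  1119  1768
  Δ  : 315  467  649
  Δ^2: 152  182
  Δ^3: 30
The third differences are constant, confirming degree 3.
Interpolating (Newton forward form) and evaluating at x = 9 gives f(9) = 3732.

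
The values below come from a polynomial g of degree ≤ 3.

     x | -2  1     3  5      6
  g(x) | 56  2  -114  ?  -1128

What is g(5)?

-630

The 4 known points determine the degree-3 polynomial uniquely.
Write g(x) = ax^3 + bx^2 + cx + d. Substituting each data point gives a linear system:
  -8a + 4b - 2c + d = 56
  a + b + c + d = 2
  27a + 9b + 3c + d = -114
  216a + 36b + 6c + d = -1128
Solving the system yields a = -6, b = 4, c = 4, d = 0.
So g(x) = -6x^3 + 4x^2 + 4x.
Then g(5) = -630.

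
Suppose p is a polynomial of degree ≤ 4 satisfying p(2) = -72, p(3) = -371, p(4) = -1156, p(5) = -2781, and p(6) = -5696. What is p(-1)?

9

Write p(t) = at^4 + bt^3 + ct^2 + dt + e. Substituting each data point gives a linear system:
  16a + 8b + 4c + 2d + e = -72
  81a + 27b + 9c + 3d + e = -371
  256a + 64b + 16c + 4d + e = -1156
  625a + 125b + 25c + 5d + e = -2781
  1296a + 216b + 36c + 6d + e = -5696
Solving the system yields a = -4, b = -3, c = 4, d = -2, e = 4.
So p(t) = -4t^4 - 3t^3 + 4t^2 - 2t + 4.
Then p(-1) = 9.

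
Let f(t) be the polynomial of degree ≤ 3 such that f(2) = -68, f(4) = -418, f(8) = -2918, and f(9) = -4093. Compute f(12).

-9418

Using the Lagrange interpolation formula with nodes 2, 4, 8, 9:
  L_0(t) = (t - 4)(t - 8)(t - 9) / -84
  L_1(t) = (t - 2)(t - 8)(t - 9) / 40
  L_2(t) = (t - 2)(t - 4)(t - 9) / -24
  L_3(t) = (t - 2)(t - 4)(t - 8) / 35
Then f(t) = -68·L_0(t) - 418·L_1(t) - 2918·L_2(t) - 4093·L_3(t).
Expanding and collecting terms gives f(t) = -5t³ - 5t² - 5t + 2.
Evaluating at t = 12: f(12) = -9418.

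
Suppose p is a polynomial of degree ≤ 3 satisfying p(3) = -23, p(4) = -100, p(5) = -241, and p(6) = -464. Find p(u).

p(u) = -3u^3 + 4u^2 + 6u + 4

Using the Lagrange interpolation formula with nodes 3, 4, 5, 6:
  L_0(u) = (u - 4)(u - 5)(u - 6) / -6
  L_1(u) = (u - 3)(u - 5)(u - 6) / 2
  L_2(u) = (u - 3)(u - 4)(u - 6) / -2
  L_3(u) = (u - 3)(u - 4)(u - 5) / 6
Then p(u) = -23·L_0(u) - 100·L_1(u) - 241·L_2(u) - 464·L_3(u).
Expanding and collecting terms gives p(u) = -3u^3 + 4u^2 + 6u + 4.
Check: p(3) = -23. ✓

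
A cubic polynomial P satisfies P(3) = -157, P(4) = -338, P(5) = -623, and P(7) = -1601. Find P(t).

P(t) = -4t^3 - 4t^2 - 5t + 2

Write P(t) = at^3 + bt^2 + ct + d. Substituting each data point gives a linear system:
  27a + 9b + 3c + d = -157
  64a + 16b + 4c + d = -338
  125a + 25b + 5c + d = -623
  343a + 49b + 7c + d = -1601
Solving the system yields a = -4, b = -4, c = -5, d = 2.
So P(t) = -4t³ - 4t² - 5t + 2.
Check: P(4) = -338. ✓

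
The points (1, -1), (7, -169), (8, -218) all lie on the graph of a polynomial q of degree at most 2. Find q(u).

Using the Lagrange interpolation formula with nodes 1, 7, 8:
  L_0(u) = (u - 7)(u - 8) / 42
  L_1(u) = (u - 1)(u - 8) / -6
  L_2(u) = (u - 1)(u - 7) / 7
Then q(u) = -1·L_0(u) - 169·L_1(u) - 218·L_2(u).
Expanding and collecting terms gives q(u) = -3u^2 - 4u + 6.
Check: q(1) = -1. ✓

q(u) = -3u^2 - 4u + 6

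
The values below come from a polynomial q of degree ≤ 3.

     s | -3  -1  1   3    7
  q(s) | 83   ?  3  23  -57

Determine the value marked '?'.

7

The 4 known points determine the degree-3 polynomial uniquely.
Write q(s) = as^3 + bs^2 + cs + d. Substituting each data point gives a linear system:
  -27a + 9b - 3c + d = 83
  a + b + c + d = 3
  27a + 9b + 3c + d = 23
  343a + 49b + 7c + d = -57
Solving the system yields a = -1, b = 6, c = -1, d = -1.
So q(s) = -s³ + 6s² - s - 1.
Then q(-1) = 7.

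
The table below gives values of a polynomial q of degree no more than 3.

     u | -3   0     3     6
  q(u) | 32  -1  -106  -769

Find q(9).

Write q(u) = au^3 + bu^2 + cu + d. Substituting each data point gives a linear system:
  -27a + 9b - 3c + d = 32
  d = -1
  27a + 9b + 3c + d = -106
  216a + 36b + 6c + d = -769
Solving the system yields a = -3, b = -4, c = 4, d = -1.
So q(u) = -3u^3 - 4u^2 + 4u - 1.
Then q(9) = -2476.

-2476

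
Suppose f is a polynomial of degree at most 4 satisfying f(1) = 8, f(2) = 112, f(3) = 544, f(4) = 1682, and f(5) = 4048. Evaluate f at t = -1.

-8

Using the Lagrange interpolation formula with nodes 1, 2, 3, 4, 5:
  L_0(t) = (t - 2)(t - 3)(t - 4)(t - 5) / 24
  L_1(t) = (t - 1)(t - 3)(t - 4)(t - 5) / -6
  L_2(t) = (t - 1)(t - 2)(t - 4)(t - 5) / 4
  L_3(t) = (t - 1)(t - 2)(t - 3)(t - 5) / -6
  L_4(t) = (t - 1)(t - 2)(t - 3)(t - 4) / 24
Then f(t) = 8·L_0(t) + 112·L_1(t) + 544·L_2(t) + 1682·L_3(t) + 4048·L_4(t).
Expanding and collecting terms gives f(t) = 6t^4 + 3t^3 - 4t^2 + 5t - 2.
Evaluating at t = -1: f(-1) = -8.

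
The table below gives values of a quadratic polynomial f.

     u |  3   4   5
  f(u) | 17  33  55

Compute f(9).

Write f(u) = au^2 + bu + c. Substituting each data point gives a linear system:
  9a + 3b + c = 17
  16a + 4b + c = 33
  25a + 5b + c = 55
Solving the system yields a = 3, b = -5, c = 5.
So f(u) = 3u^2 - 5u + 5.
Then f(9) = 203.

203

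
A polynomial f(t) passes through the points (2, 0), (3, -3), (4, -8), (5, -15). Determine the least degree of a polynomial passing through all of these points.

2

Forward differences of the values at t = 2, 3, 4, 5:
  f  : 0  -3  -8  -15
  Δ  : -3  -5  -7
  Δ^2: -2  -2
  Δ^3: 0
The second differences are constant (-2) and nonzero, while all higher differences vanish, so the minimal degree is 2.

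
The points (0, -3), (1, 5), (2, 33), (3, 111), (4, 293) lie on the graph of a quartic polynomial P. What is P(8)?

Write P(x) = ax^4 + bx^3 + cx^2 + dx + e. Substituting each data point gives a linear system:
  e = -3
  a + b + c + d + e = 5
  16a + 8b + 4c + 2d + e = 33
  81a + 27b + 9c + 3d + e = 111
  256a + 64b + 16c + 4d + e = 293
Solving the system yields a = 1, b = -1, c = 6, d = 2, e = -3.
So P(x) = x^4 - x^3 + 6x^2 + 2x - 3.
Then P(8) = 3981.

3981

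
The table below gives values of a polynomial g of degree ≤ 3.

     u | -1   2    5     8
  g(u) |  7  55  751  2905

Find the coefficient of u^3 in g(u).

Write g(u) = au^3 + bu^2 + cu + d. Substituting each data point gives a linear system:
  -a + b - c + d = 7
  8a + 4b + 2c + d = 55
  125a + 25b + 5c + d = 751
  512a + 64b + 8c + d = 2905
Solving the system yields a = 5, b = 6, c = -5, d = 1.
So g(u) = 5u^3 + 6u^2 - 5u + 1.
The leading coefficient is 5.

5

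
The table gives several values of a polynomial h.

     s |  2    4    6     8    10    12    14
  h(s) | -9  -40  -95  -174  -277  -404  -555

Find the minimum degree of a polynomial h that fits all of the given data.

2

Forward differences of the values at s = 2, 4, 6, 8, 10, 12, 14:
  h  : -9  -40  -95  -174  -277  -404  -555
  Δ  : -31  -55  -79  -103  -127  -151
  Δ^2: -24  -24  -24  -24  -24
  Δ^3: 0  0  0  0
  Δ^4: 0  0  0
  Δ^5: 0  0
  Δ^6: 0
The second differences are constant (-24) and nonzero, while all higher differences vanish, so the minimal degree is 2.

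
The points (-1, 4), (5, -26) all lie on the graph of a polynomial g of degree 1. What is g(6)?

Using the Lagrange interpolation formula with nodes -1, 5:
  L_0(u) = (u - 5) / -6
  L_1(u) = (u + 1) / 6
Then g(u) = 4·L_0(u) - 26·L_1(u).
Expanding and collecting terms gives g(u) = -5u - 1.
Evaluating at u = 6: g(6) = -31.

-31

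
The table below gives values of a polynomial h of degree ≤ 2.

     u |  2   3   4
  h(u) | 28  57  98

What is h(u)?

Write h(u) = au^2 + bu + c. Substituting each data point gives a linear system:
  4a + 2b + c = 28
  9a + 3b + c = 57
  16a + 4b + c = 98
Solving the system yields a = 6, b = -1, c = 6.
So h(u) = 6u² - u + 6.
Check: h(2) = 28. ✓

h(u) = 6u^2 - u + 6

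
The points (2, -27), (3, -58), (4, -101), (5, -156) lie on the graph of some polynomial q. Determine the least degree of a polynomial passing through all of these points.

2

Forward differences of the values at s = 2, 3, 4, 5:
  q  : -27  -58  -101  -156
  Δ  : -31  -43  -55
  Δ^2: -12  -12
  Δ^3: 0
The second differences are constant (-12) and nonzero, while all higher differences vanish, so the minimal degree is 2.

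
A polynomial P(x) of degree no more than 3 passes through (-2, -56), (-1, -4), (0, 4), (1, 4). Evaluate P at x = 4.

Write P(x) = ax^3 + bx^2 + cx + d. Substituting each data point gives a linear system:
  -8a + 4b - 2c + d = -56
  -a + b - c + d = -4
  d = 4
  a + b + c + d = 4
Solving the system yields a = 6, b = -4, c = -2, d = 4.
So P(x) = 6x³ - 4x² - 2x + 4.
Then P(4) = 316.

316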